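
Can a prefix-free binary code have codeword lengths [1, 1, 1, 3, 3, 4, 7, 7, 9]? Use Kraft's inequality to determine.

Kraft inequality: Σ 2^(-l_i) ≤ 1 for prefix-free code
Calculating: 2^(-1) + 2^(-1) + 2^(-1) + 2^(-3) + 2^(-3) + 2^(-4) + 2^(-7) + 2^(-7) + 2^(-9)
= 0.5 + 0.5 + 0.5 + 0.125 + 0.125 + 0.0625 + 0.0078125 + 0.0078125 + 0.001953125
= 1.8301
Since 1.8301 > 1, prefix-free code does not exist


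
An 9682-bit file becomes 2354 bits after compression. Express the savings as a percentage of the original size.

Space savings = (1 - Compressed/Original) × 100%
= (1 - 2354/9682) × 100%
= 75.69%


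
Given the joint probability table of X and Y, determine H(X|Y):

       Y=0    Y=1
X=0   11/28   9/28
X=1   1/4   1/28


H(X|Y) = Σ_y p(y) H(X|Y=y)
  p(Y=0) = 9/14, H(X|Y=0) = 0.9641
  p(Y=1) = 5/14, H(X|Y=1) = 0.4690
H(X|Y) = 0.6429×0.9641 + 0.3571×0.4690 = 0.7873 bits


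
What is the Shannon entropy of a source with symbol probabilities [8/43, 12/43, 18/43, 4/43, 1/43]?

H(X) = -Σ p(x) log₂ p(x)
  -8/43 × log₂(8/43) = 0.4514
  -12/43 × log₂(12/43) = 0.5139
  -18/43 × log₂(18/43) = 0.5259
  -4/43 × log₂(4/43) = 0.3187
  -1/43 × log₂(1/43) = 0.1262
H(X) = 1.9361 bits


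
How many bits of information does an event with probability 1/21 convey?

Information content I(x) = -log₂(p(x))
I = -log₂(1/21) = -log₂(0.0476)
I = 4.3923 bits


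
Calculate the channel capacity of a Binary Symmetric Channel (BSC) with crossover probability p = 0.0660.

For BSC with error probability p:
C = 1 - H(p) where H(p) is binary entropy
H(0.0660) = -0.0660 × log₂(0.0660) - 0.9340 × log₂(0.9340)
H(p) = 0.3508
C = 1 - 0.3508 = 0.6492 bits/use


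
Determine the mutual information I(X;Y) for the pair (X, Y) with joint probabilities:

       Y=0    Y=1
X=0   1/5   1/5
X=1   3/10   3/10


H(X) = 0.9710, H(Y) = 1.0000, H(X,Y) = 1.9710
I(X;Y) = H(X) + H(Y) - H(X,Y) = 0.0000 bits


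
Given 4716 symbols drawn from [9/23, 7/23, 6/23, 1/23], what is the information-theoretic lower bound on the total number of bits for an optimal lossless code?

Entropy H = 1.7544 bits/symbol
Minimum bits = H × n = 1.7544 × 4716
= 8273.78 bits


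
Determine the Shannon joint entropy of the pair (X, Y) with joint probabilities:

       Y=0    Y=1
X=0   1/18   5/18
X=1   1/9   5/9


H(X,Y) = -Σ p(x,y) log₂ p(x,y)
  p(0,0)=1/18: -0.0556 × log₂(0.0556) = 0.2317
  p(0,1)=5/18: -0.2778 × log₂(0.2778) = 0.5133
  p(1,0)=1/9: -0.1111 × log₂(0.1111) = 0.3522
  p(1,1)=5/9: -0.5556 × log₂(0.5556) = 0.4711
H(X,Y) = 1.5683 bits


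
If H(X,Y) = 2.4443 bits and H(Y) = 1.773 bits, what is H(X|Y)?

Chain rule: H(X,Y) = H(X|Y) + H(Y)
H(X|Y) = H(X,Y) - H(Y) = 2.4443 - 1.773 = 0.6713 bits


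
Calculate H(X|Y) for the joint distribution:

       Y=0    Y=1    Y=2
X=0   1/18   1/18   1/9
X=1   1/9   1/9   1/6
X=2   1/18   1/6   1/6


H(X|Y) = Σ_y p(y) H(X|Y=y)
  p(Y=0) = 2/9, H(X|Y=0) = 1.5000
  p(Y=1) = 1/3, H(X|Y=1) = 1.4591
  p(Y=2) = 4/9, H(X|Y=2) = 1.5613
H(X|Y) = 0.2222×1.5000 + 0.3333×1.4591 + 0.4444×1.5613 = 1.5136 bits


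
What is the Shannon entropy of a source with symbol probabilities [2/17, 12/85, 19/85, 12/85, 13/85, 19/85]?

H(X) = -Σ p(x) log₂ p(x)
  -2/17 × log₂(2/17) = 0.3632
  -12/85 × log₂(12/85) = 0.3987
  -19/85 × log₂(19/85) = 0.4832
  -12/85 × log₂(12/85) = 0.3987
  -13/85 × log₂(13/85) = 0.4143
  -19/85 × log₂(19/85) = 0.4832
H(X) = 2.5413 bits


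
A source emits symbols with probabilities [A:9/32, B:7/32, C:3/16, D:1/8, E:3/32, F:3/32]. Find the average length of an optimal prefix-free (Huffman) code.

Huffman tree construction:
Combine smallest probabilities repeatedly
Resulting codes:
  A: 10 (length 2)
  B: 01 (length 2)
  C: 111 (length 3)
  D: 110 (length 3)
  E: 000 (length 3)
  F: 001 (length 3)
Average length = Σ p(s) × length(s) = 2.5000 bits


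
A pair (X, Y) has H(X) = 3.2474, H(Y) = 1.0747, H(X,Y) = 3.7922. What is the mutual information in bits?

I(X;Y) = H(X) + H(Y) - H(X,Y)
I(X;Y) = 3.2474 + 1.0747 - 3.7922 = 0.5299 bits


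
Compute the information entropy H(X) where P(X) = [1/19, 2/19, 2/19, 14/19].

H(X) = -Σ p(x) log₂ p(x)
  -1/19 × log₂(1/19) = 0.2236
  -2/19 × log₂(2/19) = 0.3419
  -2/19 × log₂(2/19) = 0.3419
  -14/19 × log₂(14/19) = 0.3246
H(X) = 1.2320 bits


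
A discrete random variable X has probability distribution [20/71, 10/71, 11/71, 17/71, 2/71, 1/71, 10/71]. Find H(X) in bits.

H(X) = -Σ p(x) log₂ p(x)
  -20/71 × log₂(20/71) = 0.5149
  -10/71 × log₂(10/71) = 0.3983
  -11/71 × log₂(11/71) = 0.4168
  -17/71 × log₂(17/71) = 0.4938
  -2/71 × log₂(2/71) = 0.1451
  -1/71 × log₂(1/71) = 0.0866
  -10/71 × log₂(10/71) = 0.3983
H(X) = 2.4537 bits


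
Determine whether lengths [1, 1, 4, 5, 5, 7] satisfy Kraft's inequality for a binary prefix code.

Kraft inequality: Σ 2^(-l_i) ≤ 1 for prefix-free code
Calculating: 2^(-1) + 2^(-1) + 2^(-4) + 2^(-5) + 2^(-5) + 2^(-7)
= 0.5 + 0.5 + 0.0625 + 0.03125 + 0.03125 + 0.0078125
= 1.1328
Since 1.1328 > 1, prefix-free code does not exist


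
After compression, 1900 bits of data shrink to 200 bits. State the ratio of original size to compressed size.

Compression ratio = Original / Compressed
= 1900 / 200 = 9.50:1


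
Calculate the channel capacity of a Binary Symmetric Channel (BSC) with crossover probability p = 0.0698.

For BSC with error probability p:
C = 1 - H(p) where H(p) is binary entropy
H(0.0698) = -0.0698 × log₂(0.0698) - 0.9302 × log₂(0.9302)
H(p) = 0.3652
C = 1 - 0.3652 = 0.6348 bits/use


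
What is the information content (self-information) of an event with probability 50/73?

Information content I(x) = -log₂(p(x))
I = -log₂(50/73) = -log₂(0.6849)
I = 0.5460 bits


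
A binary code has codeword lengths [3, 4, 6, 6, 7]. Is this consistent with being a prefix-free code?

Kraft inequality: Σ 2^(-l_i) ≤ 1 for prefix-free code
Calculating: 2^(-3) + 2^(-4) + 2^(-6) + 2^(-6) + 2^(-7)
= 0.125 + 0.0625 + 0.015625 + 0.015625 + 0.0078125
= 0.2266
Since 0.2266 ≤ 1, prefix-free code exists


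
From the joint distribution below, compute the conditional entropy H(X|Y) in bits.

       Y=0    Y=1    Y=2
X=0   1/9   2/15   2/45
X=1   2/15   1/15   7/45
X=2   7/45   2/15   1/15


H(X|Y) = Σ_y p(y) H(X|Y=y)
  p(Y=0) = 2/5, H(X|Y=0) = 1.5715
  p(Y=1) = 1/3, H(X|Y=1) = 1.5219
  p(Y=2) = 4/15, H(X|Y=2) = 1.3844
H(X|Y) = 0.4000×1.5715 + 0.3333×1.5219 + 0.2667×1.3844 = 1.5051 bits


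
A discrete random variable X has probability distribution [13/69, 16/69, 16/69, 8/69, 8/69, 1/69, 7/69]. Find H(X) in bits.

H(X) = -Σ p(x) log₂ p(x)
  -13/69 × log₂(13/69) = 0.4537
  -16/69 × log₂(16/69) = 0.4889
  -16/69 × log₂(16/69) = 0.4889
  -8/69 × log₂(8/69) = 0.3604
  -8/69 × log₂(8/69) = 0.3604
  -1/69 × log₂(1/69) = 0.0885
  -7/69 × log₂(7/69) = 0.3349
H(X) = 2.5758 bits


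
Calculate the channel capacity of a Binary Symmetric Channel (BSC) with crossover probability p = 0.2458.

For BSC with error probability p:
C = 1 - H(p) where H(p) is binary entropy
H(0.2458) = -0.2458 × log₂(0.2458) - 0.7542 × log₂(0.7542)
H(p) = 0.8046
C = 1 - 0.8046 = 0.1954 bits/use


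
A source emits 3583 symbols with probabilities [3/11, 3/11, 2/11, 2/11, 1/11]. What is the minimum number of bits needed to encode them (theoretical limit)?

Entropy H = 2.2313 bits/symbol
Minimum bits = H × n = 2.2313 × 3583
= 7994.64 bits


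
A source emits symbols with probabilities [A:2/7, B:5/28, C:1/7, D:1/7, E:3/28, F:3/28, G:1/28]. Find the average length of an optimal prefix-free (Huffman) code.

Huffman tree construction:
Combine smallest probabilities repeatedly
Resulting codes:
  A: 10 (length 2)
  B: 00 (length 2)
  C: 011 (length 3)
  D: 110 (length 3)
  E: 1111 (length 4)
  F: 010 (length 3)
  G: 1110 (length 4)
Average length = Σ p(s) × length(s) = 2.6786 bits


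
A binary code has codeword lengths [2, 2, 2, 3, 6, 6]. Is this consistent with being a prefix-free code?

Kraft inequality: Σ 2^(-l_i) ≤ 1 for prefix-free code
Calculating: 2^(-2) + 2^(-2) + 2^(-2) + 2^(-3) + 2^(-6) + 2^(-6)
= 0.25 + 0.25 + 0.25 + 0.125 + 0.015625 + 0.015625
= 0.9062
Since 0.9062 ≤ 1, prefix-free code exists


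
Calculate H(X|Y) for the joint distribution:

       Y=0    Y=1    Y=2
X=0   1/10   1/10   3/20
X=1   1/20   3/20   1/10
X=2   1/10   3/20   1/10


H(X|Y) = Σ_y p(y) H(X|Y=y)
  p(Y=0) = 1/4, H(X|Y=0) = 1.5219
  p(Y=1) = 2/5, H(X|Y=1) = 1.5613
  p(Y=2) = 7/20, H(X|Y=2) = 1.5567
H(X|Y) = 0.2500×1.5219 + 0.4000×1.5613 + 0.3500×1.5567 = 1.5498 bits


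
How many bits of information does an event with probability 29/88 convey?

Information content I(x) = -log₂(p(x))
I = -log₂(29/88) = -log₂(0.3295)
I = 1.6015 bits


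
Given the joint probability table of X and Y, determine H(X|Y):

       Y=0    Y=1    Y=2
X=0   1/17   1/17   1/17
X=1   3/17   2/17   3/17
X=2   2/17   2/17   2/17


H(X|Y) = Σ_y p(y) H(X|Y=y)
  p(Y=0) = 6/17, H(X|Y=0) = 1.4591
  p(Y=1) = 5/17, H(X|Y=1) = 1.5219
  p(Y=2) = 6/17, H(X|Y=2) = 1.4591
H(X|Y) = 0.3529×1.4591 + 0.2941×1.5219 + 0.3529×1.4591 = 1.4776 bits


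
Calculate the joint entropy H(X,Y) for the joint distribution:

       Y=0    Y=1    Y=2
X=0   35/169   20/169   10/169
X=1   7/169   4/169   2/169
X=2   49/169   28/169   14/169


H(X,Y) = -Σ p(x,y) log₂ p(x,y)
  p(0,0)=35/169: -0.2071 × log₂(0.2071) = 0.4704
  p(0,1)=20/169: -0.1183 × log₂(0.1183) = 0.3644
  p(0,2)=10/169: -0.0592 × log₂(0.0592) = 0.2414
  p(1,0)=7/169: -0.0414 × log₂(0.0414) = 0.1903
  p(1,1)=4/169: -0.0237 × log₂(0.0237) = 0.1278
  p(1,2)=2/169: -0.0118 × log₂(0.0118) = 0.0758
  p(2,0)=49/169: -0.2899 × log₂(0.2899) = 0.5179
  p(2,1)=28/169: -0.1657 × log₂(0.1657) = 0.4297
  p(2,2)=14/169: -0.0828 × log₂(0.0828) = 0.2977
H(X,Y) = 2.7153 bits


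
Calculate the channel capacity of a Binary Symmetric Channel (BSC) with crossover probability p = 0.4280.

For BSC with error probability p:
C = 1 - H(p) where H(p) is binary entropy
H(0.4280) = -0.4280 × log₂(0.4280) - 0.5720 × log₂(0.5720)
H(p) = 0.9850
C = 1 - 0.9850 = 0.0150 bits/use


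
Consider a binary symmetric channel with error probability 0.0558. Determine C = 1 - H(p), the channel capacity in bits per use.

For BSC with error probability p:
C = 1 - H(p) where H(p) is binary entropy
H(0.0558) = -0.0558 × log₂(0.0558) - 0.9442 × log₂(0.9442)
H(p) = 0.3105
C = 1 - 0.3105 = 0.6895 bits/use


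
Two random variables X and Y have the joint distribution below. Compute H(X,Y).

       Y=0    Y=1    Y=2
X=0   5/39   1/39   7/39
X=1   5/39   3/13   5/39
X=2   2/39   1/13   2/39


H(X,Y) = -Σ p(x,y) log₂ p(x,y)
  p(0,0)=5/39: -0.1282 × log₂(0.1282) = 0.3799
  p(0,1)=1/39: -0.0256 × log₂(0.0256) = 0.1355
  p(0,2)=7/39: -0.1795 × log₂(0.1795) = 0.4448
  p(1,0)=5/39: -0.1282 × log₂(0.1282) = 0.3799
  p(1,1)=3/13: -0.2308 × log₂(0.2308) = 0.4882
  p(1,2)=5/39: -0.1282 × log₂(0.1282) = 0.3799
  p(2,0)=2/39: -0.0513 × log₂(0.0513) = 0.2198
  p(2,1)=1/13: -0.0769 × log₂(0.0769) = 0.2846
  p(2,2)=2/39: -0.0513 × log₂(0.0513) = 0.2198
H(X,Y) = 2.9325 bits


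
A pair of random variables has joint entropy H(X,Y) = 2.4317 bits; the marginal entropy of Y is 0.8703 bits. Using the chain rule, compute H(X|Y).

Chain rule: H(X,Y) = H(X|Y) + H(Y)
H(X|Y) = H(X,Y) - H(Y) = 2.4317 - 0.8703 = 1.5614 bits


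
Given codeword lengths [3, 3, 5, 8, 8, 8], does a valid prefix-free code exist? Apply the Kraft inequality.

Kraft inequality: Σ 2^(-l_i) ≤ 1 for prefix-free code
Calculating: 2^(-3) + 2^(-3) + 2^(-5) + 2^(-8) + 2^(-8) + 2^(-8)
= 0.125 + 0.125 + 0.03125 + 0.00390625 + 0.00390625 + 0.00390625
= 0.2930
Since 0.2930 ≤ 1, prefix-free code exists


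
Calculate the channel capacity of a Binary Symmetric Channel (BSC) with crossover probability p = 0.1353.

For BSC with error probability p:
C = 1 - H(p) where H(p) is binary entropy
H(0.1353) = -0.1353 × log₂(0.1353) - 0.8647 × log₂(0.8647)
H(p) = 0.5718
C = 1 - 0.5718 = 0.4282 bits/use


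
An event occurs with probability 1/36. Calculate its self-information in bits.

Information content I(x) = -log₂(p(x))
I = -log₂(1/36) = -log₂(0.0278)
I = 5.1699 bits


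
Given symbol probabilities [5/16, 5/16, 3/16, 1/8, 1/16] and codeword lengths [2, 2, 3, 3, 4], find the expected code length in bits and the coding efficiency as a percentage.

Average length L = Σ p_i × l_i = 2.4375 bits
Entropy H = 2.1266 bits
Efficiency η = H/L × 100% = 87.25%


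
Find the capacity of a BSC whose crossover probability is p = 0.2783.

For BSC with error probability p:
C = 1 - H(p) where H(p) is binary entropy
H(0.2783) = -0.2783 × log₂(0.2783) - 0.7217 × log₂(0.7217)
H(p) = 0.8531
C = 1 - 0.8531 = 0.1469 bits/use


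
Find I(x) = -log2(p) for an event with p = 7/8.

Information content I(x) = -log₂(p(x))
I = -log₂(7/8) = -log₂(0.8750)
I = 0.1926 bits


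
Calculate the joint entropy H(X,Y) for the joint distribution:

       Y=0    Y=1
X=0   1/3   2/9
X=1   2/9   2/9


H(X,Y) = -Σ p(x,y) log₂ p(x,y)
  p(0,0)=1/3: -0.3333 × log₂(0.3333) = 0.5283
  p(0,1)=2/9: -0.2222 × log₂(0.2222) = 0.4822
  p(1,0)=2/9: -0.2222 × log₂(0.2222) = 0.4822
  p(1,1)=2/9: -0.2222 × log₂(0.2222) = 0.4822
H(X,Y) = 1.9749 bits


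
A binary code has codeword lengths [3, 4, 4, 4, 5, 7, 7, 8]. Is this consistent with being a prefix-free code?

Kraft inequality: Σ 2^(-l_i) ≤ 1 for prefix-free code
Calculating: 2^(-3) + 2^(-4) + 2^(-4) + 2^(-4) + 2^(-5) + 2^(-7) + 2^(-7) + 2^(-8)
= 0.125 + 0.0625 + 0.0625 + 0.0625 + 0.03125 + 0.0078125 + 0.0078125 + 0.00390625
= 0.3633
Since 0.3633 ≤ 1, prefix-free code exists


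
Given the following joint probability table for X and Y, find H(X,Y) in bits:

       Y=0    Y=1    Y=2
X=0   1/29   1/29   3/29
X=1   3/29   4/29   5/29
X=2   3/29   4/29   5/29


H(X,Y) = -Σ p(x,y) log₂ p(x,y)
  p(0,0)=1/29: -0.0345 × log₂(0.0345) = 0.1675
  p(0,1)=1/29: -0.0345 × log₂(0.0345) = 0.1675
  p(0,2)=3/29: -0.1034 × log₂(0.1034) = 0.3386
  p(1,0)=3/29: -0.1034 × log₂(0.1034) = 0.3386
  p(1,1)=4/29: -0.1379 × log₂(0.1379) = 0.3942
  p(1,2)=5/29: -0.1724 × log₂(0.1724) = 0.4373
  p(2,0)=3/29: -0.1034 × log₂(0.1034) = 0.3386
  p(2,1)=4/29: -0.1379 × log₂(0.1379) = 0.3942
  p(2,2)=5/29: -0.1724 × log₂(0.1724) = 0.4373
H(X,Y) = 3.0137 bits


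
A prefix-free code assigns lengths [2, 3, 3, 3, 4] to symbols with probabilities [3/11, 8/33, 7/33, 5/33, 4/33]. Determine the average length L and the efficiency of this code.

Average length L = Σ p_i × l_i = 2.8485 bits
Entropy H = 2.2629 bits
Efficiency η = H/L × 100% = 79.44%


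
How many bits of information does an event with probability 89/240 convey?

Information content I(x) = -log₂(p(x))
I = -log₂(89/240) = -log₂(0.3708)
I = 1.4312 bits


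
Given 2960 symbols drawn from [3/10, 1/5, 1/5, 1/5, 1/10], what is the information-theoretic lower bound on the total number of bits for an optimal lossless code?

Entropy H = 2.2464 bits/symbol
Minimum bits = H × n = 2.2464 × 2960
= 6649.46 bits


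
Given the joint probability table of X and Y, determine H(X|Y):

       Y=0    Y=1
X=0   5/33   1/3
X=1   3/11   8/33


H(X|Y) = Σ_y p(y) H(X|Y=y)
  p(Y=0) = 14/33, H(X|Y=0) = 0.9403
  p(Y=1) = 19/33, H(X|Y=1) = 0.9819
H(X|Y) = 0.4242×0.9403 + 0.5758×0.9819 = 0.9643 bits


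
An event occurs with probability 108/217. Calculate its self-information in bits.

Information content I(x) = -log₂(p(x))
I = -log₂(108/217) = -log₂(0.4977)
I = 1.0067 bits


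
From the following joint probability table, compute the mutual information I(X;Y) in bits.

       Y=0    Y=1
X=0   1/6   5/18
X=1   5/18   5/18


H(X) = 0.9911, H(Y) = 0.9911, H(X,Y) = 1.9708
I(X;Y) = H(X) + H(Y) - H(X,Y) = 0.0113 bits


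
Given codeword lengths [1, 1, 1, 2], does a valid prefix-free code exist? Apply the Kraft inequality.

Kraft inequality: Σ 2^(-l_i) ≤ 1 for prefix-free code
Calculating: 2^(-1) + 2^(-1) + 2^(-1) + 2^(-2)
= 0.5 + 0.5 + 0.5 + 0.25
= 1.7500
Since 1.7500 > 1, prefix-free code does not exist


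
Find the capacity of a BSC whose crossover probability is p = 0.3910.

For BSC with error probability p:
C = 1 - H(p) where H(p) is binary entropy
H(0.3910) = -0.3910 × log₂(0.3910) - 0.6090 × log₂(0.6090)
H(p) = 0.9654
C = 1 - 0.9654 = 0.0346 bits/use


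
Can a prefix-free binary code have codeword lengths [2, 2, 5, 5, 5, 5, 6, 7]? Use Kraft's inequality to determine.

Kraft inequality: Σ 2^(-l_i) ≤ 1 for prefix-free code
Calculating: 2^(-2) + 2^(-2) + 2^(-5) + 2^(-5) + 2^(-5) + 2^(-5) + 2^(-6) + 2^(-7)
= 0.25 + 0.25 + 0.03125 + 0.03125 + 0.03125 + 0.03125 + 0.015625 + 0.0078125
= 0.6484
Since 0.6484 ≤ 1, prefix-free code exists


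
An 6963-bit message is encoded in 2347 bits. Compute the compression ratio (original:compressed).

Compression ratio = Original / Compressed
= 6963 / 2347 = 2.97:1


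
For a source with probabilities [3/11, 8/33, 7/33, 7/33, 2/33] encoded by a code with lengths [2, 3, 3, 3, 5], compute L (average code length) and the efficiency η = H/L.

Average length L = Σ p_i × l_i = 2.8485 bits
Entropy H = 2.2010 bits
Efficiency η = H/L × 100% = 77.27%


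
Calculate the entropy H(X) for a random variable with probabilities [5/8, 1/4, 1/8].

H(X) = -Σ p(x) log₂ p(x)
  -5/8 × log₂(5/8) = 0.4238
  -1/4 × log₂(1/4) = 0.5000
  -1/8 × log₂(1/8) = 0.3750
H(X) = 1.2988 bits


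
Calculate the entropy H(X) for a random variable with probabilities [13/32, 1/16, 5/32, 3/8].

H(X) = -Σ p(x) log₂ p(x)
  -13/32 × log₂(13/32) = 0.5279
  -1/16 × log₂(1/16) = 0.2500
  -5/32 × log₂(5/32) = 0.4184
  -3/8 × log₂(3/8) = 0.5306
H(X) = 1.7270 bits


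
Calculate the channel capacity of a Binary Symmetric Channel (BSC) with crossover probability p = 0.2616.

For BSC with error probability p:
C = 1 - H(p) where H(p) is binary entropy
H(0.2616) = -0.2616 × log₂(0.2616) - 0.7384 × log₂(0.7384)
H(p) = 0.8292
C = 1 - 0.8292 = 0.1708 bits/use


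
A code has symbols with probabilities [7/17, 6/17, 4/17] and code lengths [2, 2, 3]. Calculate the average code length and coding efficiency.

Average length L = Σ p_i × l_i = 2.2353 bits
Entropy H = 1.5486 bits
Efficiency η = H/L × 100% = 69.28%


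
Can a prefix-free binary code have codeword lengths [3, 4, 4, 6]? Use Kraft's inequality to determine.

Kraft inequality: Σ 2^(-l_i) ≤ 1 for prefix-free code
Calculating: 2^(-3) + 2^(-4) + 2^(-4) + 2^(-6)
= 0.125 + 0.0625 + 0.0625 + 0.015625
= 0.2656
Since 0.2656 ≤ 1, prefix-free code exists


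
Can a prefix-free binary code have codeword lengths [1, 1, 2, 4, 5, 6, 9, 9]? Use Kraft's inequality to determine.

Kraft inequality: Σ 2^(-l_i) ≤ 1 for prefix-free code
Calculating: 2^(-1) + 2^(-1) + 2^(-2) + 2^(-4) + 2^(-5) + 2^(-6) + 2^(-9) + 2^(-9)
= 0.5 + 0.5 + 0.25 + 0.0625 + 0.03125 + 0.015625 + 0.001953125 + 0.001953125
= 1.3633
Since 1.3633 > 1, prefix-free code does not exist


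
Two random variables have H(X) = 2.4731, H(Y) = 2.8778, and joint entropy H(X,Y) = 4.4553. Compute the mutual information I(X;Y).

I(X;Y) = H(X) + H(Y) - H(X,Y)
I(X;Y) = 2.4731 + 2.8778 - 4.4553 = 0.8956 bits


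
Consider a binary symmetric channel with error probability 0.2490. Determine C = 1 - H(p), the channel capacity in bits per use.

For BSC with error probability p:
C = 1 - H(p) where H(p) is binary entropy
H(0.2490) = -0.2490 × log₂(0.2490) - 0.7510 × log₂(0.7510)
H(p) = 0.8097
C = 1 - 0.8097 = 0.1903 bits/use


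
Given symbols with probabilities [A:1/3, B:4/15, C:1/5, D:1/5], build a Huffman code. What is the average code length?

Huffman tree construction:
Combine smallest probabilities repeatedly
Resulting codes:
  A: 11 (length 2)
  B: 10 (length 2)
  C: 00 (length 2)
  D: 01 (length 2)
Average length = Σ p(s) × length(s) = 2.0000 bits


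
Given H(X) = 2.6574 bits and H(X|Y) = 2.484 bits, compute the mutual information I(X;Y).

I(X;Y) = H(X) - H(X|Y)
I(X;Y) = 2.6574 - 2.484 = 0.1734 bits


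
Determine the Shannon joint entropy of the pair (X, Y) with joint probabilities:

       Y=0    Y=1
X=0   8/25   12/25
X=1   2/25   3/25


H(X,Y) = -Σ p(x,y) log₂ p(x,y)
  p(0,0)=8/25: -0.3200 × log₂(0.3200) = 0.5260
  p(0,1)=12/25: -0.4800 × log₂(0.4800) = 0.5083
  p(1,0)=2/25: -0.0800 × log₂(0.0800) = 0.2915
  p(1,1)=3/25: -0.1200 × log₂(0.1200) = 0.3671
H(X,Y) = 1.6929 bits


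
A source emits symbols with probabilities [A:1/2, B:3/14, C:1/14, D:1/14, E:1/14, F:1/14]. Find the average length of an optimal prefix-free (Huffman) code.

Huffman tree construction:
Combine smallest probabilities repeatedly
Resulting codes:
  A: 0 (length 1)
  B: 10 (length 2)
  C: 1100 (length 4)
  D: 1101 (length 4)
  E: 1110 (length 4)
  F: 1111 (length 4)
Average length = Σ p(s) × length(s) = 2.0714 bits


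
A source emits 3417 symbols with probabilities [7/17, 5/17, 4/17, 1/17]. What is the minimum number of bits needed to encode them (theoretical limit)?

Entropy H = 1.7780 bits/symbol
Minimum bits = H × n = 1.7780 × 3417
= 6075.37 bits


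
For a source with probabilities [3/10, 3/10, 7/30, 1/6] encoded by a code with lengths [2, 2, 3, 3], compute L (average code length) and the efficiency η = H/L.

Average length L = Σ p_i × l_i = 2.4000 bits
Entropy H = 1.9629 bits
Efficiency η = H/L × 100% = 81.79%


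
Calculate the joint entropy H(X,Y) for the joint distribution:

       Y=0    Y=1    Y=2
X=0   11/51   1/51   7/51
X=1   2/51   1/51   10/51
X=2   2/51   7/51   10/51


H(X,Y) = -Σ p(x,y) log₂ p(x,y)
  p(0,0)=11/51: -0.2157 × log₂(0.2157) = 0.4773
  p(0,1)=1/51: -0.0196 × log₂(0.0196) = 0.1112
  p(0,2)=7/51: -0.1373 × log₂(0.1373) = 0.3932
  p(1,0)=2/51: -0.0392 × log₂(0.0392) = 0.1832
  p(1,1)=1/51: -0.0196 × log₂(0.0196) = 0.1112
  p(1,2)=10/51: -0.1961 × log₂(0.1961) = 0.4609
  p(2,0)=2/51: -0.0392 × log₂(0.0392) = 0.1832
  p(2,1)=7/51: -0.1373 × log₂(0.1373) = 0.3932
  p(2,2)=10/51: -0.1961 × log₂(0.1961) = 0.4609
H(X,Y) = 2.7745 bits


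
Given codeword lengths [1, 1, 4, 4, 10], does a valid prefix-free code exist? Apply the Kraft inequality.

Kraft inequality: Σ 2^(-l_i) ≤ 1 for prefix-free code
Calculating: 2^(-1) + 2^(-1) + 2^(-4) + 2^(-4) + 2^(-10)
= 0.5 + 0.5 + 0.0625 + 0.0625 + 0.0009765625
= 1.1260
Since 1.1260 > 1, prefix-free code does not exist


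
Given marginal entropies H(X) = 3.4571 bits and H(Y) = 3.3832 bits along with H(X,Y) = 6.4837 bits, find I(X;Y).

I(X;Y) = H(X) + H(Y) - H(X,Y)
I(X;Y) = 3.4571 + 3.3832 - 6.4837 = 0.3566 bits


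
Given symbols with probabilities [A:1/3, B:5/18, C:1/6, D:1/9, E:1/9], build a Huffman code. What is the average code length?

Huffman tree construction:
Combine smallest probabilities repeatedly
Resulting codes:
  A: 11 (length 2)
  B: 10 (length 2)
  C: 00 (length 2)
  D: 010 (length 3)
  E: 011 (length 3)
Average length = Σ p(s) × length(s) = 2.2222 bits


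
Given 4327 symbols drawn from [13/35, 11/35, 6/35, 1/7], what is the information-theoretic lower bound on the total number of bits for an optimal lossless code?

Entropy H = 1.8927 bits/symbol
Minimum bits = H × n = 1.8927 × 4327
= 8189.90 bits


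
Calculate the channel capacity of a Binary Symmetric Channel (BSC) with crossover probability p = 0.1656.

For BSC with error probability p:
C = 1 - H(p) where H(p) is binary entropy
H(0.1656) = -0.1656 × log₂(0.1656) - 0.8344 × log₂(0.8344)
H(p) = 0.6475
C = 1 - 0.6475 = 0.3525 bits/use


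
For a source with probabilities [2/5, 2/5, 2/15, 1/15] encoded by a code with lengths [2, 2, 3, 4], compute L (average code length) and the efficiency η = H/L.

Average length L = Σ p_i × l_i = 2.2667 bits
Entropy H = 1.7056 bits
Efficiency η = H/L × 100% = 75.25%


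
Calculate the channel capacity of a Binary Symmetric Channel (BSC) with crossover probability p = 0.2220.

For BSC with error probability p:
C = 1 - H(p) where H(p) is binary entropy
H(0.2220) = -0.2220 × log₂(0.2220) - 0.7780 × log₂(0.7780)
H(p) = 0.7638
C = 1 - 0.7638 = 0.2362 bits/use


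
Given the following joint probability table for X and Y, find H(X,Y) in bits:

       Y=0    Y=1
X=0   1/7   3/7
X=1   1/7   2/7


H(X,Y) = -Σ p(x,y) log₂ p(x,y)
  p(0,0)=1/7: -0.1429 × log₂(0.1429) = 0.4011
  p(0,1)=3/7: -0.4286 × log₂(0.4286) = 0.5239
  p(1,0)=1/7: -0.1429 × log₂(0.1429) = 0.4011
  p(1,1)=2/7: -0.2857 × log₂(0.2857) = 0.5164
H(X,Y) = 1.8424 bits


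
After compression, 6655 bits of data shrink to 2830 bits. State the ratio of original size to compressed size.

Compression ratio = Original / Compressed
= 6655 / 2830 = 2.35:1


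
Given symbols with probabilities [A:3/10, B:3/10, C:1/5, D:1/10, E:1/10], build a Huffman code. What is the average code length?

Huffman tree construction:
Combine smallest probabilities repeatedly
Resulting codes:
  A: 10 (length 2)
  B: 11 (length 2)
  C: 00 (length 2)
  D: 010 (length 3)
  E: 011 (length 3)
Average length = Σ p(s) × length(s) = 2.2000 bits


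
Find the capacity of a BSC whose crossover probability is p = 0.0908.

For BSC with error probability p:
C = 1 - H(p) where H(p) is binary entropy
H(0.0908) = -0.0908 × log₂(0.0908) - 0.9092 × log₂(0.9092)
H(p) = 0.4391
C = 1 - 0.4391 = 0.5609 bits/use


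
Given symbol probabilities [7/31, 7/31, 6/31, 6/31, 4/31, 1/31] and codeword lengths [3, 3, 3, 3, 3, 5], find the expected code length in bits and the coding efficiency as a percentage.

Average length L = Σ p_i × l_i = 3.0645 bits
Entropy H = 2.4277 bits
Efficiency η = H/L × 100% = 79.22%


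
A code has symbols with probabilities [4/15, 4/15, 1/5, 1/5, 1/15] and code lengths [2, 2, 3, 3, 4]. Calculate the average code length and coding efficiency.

Average length L = Σ p_i × l_i = 2.5333 bits
Entropy H = 2.2062 bits
Efficiency η = H/L × 100% = 87.09%


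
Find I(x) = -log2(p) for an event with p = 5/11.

Information content I(x) = -log₂(p(x))
I = -log₂(5/11) = -log₂(0.4545)
I = 1.1375 bits


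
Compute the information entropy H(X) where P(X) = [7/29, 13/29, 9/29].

H(X) = -Σ p(x) log₂ p(x)
  -7/29 × log₂(7/29) = 0.4950
  -13/29 × log₂(13/29) = 0.5189
  -9/29 × log₂(9/29) = 0.5239
H(X) = 1.5378 bits


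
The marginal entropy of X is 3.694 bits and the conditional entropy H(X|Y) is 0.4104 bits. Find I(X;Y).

I(X;Y) = H(X) - H(X|Y)
I(X;Y) = 3.694 - 0.4104 = 3.2836 bits


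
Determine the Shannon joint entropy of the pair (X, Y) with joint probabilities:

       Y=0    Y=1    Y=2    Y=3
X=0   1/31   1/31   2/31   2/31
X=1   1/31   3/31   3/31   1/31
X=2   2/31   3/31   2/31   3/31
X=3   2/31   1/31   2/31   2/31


H(X,Y) = -Σ p(x,y) log₂ p(x,y)
  p(0,0)=1/31: -0.0323 × log₂(0.0323) = 0.1598
  p(0,1)=1/31: -0.0323 × log₂(0.0323) = 0.1598
  p(0,2)=2/31: -0.0645 × log₂(0.0645) = 0.2551
  p(0,3)=2/31: -0.0645 × log₂(0.0645) = 0.2551
  p(1,0)=1/31: -0.0323 × log₂(0.0323) = 0.1598
  p(1,1)=3/31: -0.0968 × log₂(0.0968) = 0.3261
  p(1,2)=3/31: -0.0968 × log₂(0.0968) = 0.3261
  p(1,3)=1/31: -0.0323 × log₂(0.0323) = 0.1598
  p(2,0)=2/31: -0.0645 × log₂(0.0645) = 0.2551
  p(2,1)=3/31: -0.0968 × log₂(0.0968) = 0.3261
  p(2,2)=2/31: -0.0645 × log₂(0.0645) = 0.2551
  p(2,3)=3/31: -0.0968 × log₂(0.0968) = 0.3261
  p(3,0)=2/31: -0.0645 × log₂(0.0645) = 0.2551
  p(3,1)=1/31: -0.0323 × log₂(0.0323) = 0.1598
  p(3,2)=2/31: -0.0645 × log₂(0.0645) = 0.2551
  p(3,3)=2/31: -0.0645 × log₂(0.0645) = 0.2551
H(X,Y) = 3.8890 bits


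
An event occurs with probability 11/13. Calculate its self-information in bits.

Information content I(x) = -log₂(p(x))
I = -log₂(11/13) = -log₂(0.8462)
I = 0.2410 bits


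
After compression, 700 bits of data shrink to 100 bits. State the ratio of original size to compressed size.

Compression ratio = Original / Compressed
= 700 / 100 = 7.00:1


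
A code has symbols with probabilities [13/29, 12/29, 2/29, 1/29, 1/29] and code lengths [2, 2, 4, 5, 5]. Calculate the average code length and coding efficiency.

Average length L = Σ p_i × l_i = 2.3448 bits
Entropy H = 1.6468 bits
Efficiency η = H/L × 100% = 70.23%


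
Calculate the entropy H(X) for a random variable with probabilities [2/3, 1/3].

H(X) = -Σ p(x) log₂ p(x)
  -2/3 × log₂(2/3) = 0.3900
  -1/3 × log₂(1/3) = 0.5283
H(X) = 0.9183 bits


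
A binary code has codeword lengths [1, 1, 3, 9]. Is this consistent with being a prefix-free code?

Kraft inequality: Σ 2^(-l_i) ≤ 1 for prefix-free code
Calculating: 2^(-1) + 2^(-1) + 2^(-3) + 2^(-9)
= 0.5 + 0.5 + 0.125 + 0.001953125
= 1.1270
Since 1.1270 > 1, prefix-free code does not exist


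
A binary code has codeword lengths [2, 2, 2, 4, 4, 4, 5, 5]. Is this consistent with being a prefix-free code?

Kraft inequality: Σ 2^(-l_i) ≤ 1 for prefix-free code
Calculating: 2^(-2) + 2^(-2) + 2^(-2) + 2^(-4) + 2^(-4) + 2^(-4) + 2^(-5) + 2^(-5)
= 0.25 + 0.25 + 0.25 + 0.0625 + 0.0625 + 0.0625 + 0.03125 + 0.03125
= 1.0000
Since 1.0000 ≤ 1, prefix-free code exists


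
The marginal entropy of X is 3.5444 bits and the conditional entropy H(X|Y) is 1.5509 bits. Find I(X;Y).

I(X;Y) = H(X) - H(X|Y)
I(X;Y) = 3.5444 - 1.5509 = 1.9935 bits


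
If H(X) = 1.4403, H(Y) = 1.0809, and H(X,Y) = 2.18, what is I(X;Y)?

I(X;Y) = H(X) + H(Y) - H(X,Y)
I(X;Y) = 1.4403 + 1.0809 - 2.18 = 0.3412 bits


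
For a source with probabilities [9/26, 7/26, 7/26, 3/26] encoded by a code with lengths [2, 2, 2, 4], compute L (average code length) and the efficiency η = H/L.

Average length L = Σ p_i × l_i = 2.2308 bits
Entropy H = 1.9086 bits
Efficiency η = H/L × 100% = 85.56%


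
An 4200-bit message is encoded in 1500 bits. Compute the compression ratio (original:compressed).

Compression ratio = Original / Compressed
= 4200 / 1500 = 2.80:1


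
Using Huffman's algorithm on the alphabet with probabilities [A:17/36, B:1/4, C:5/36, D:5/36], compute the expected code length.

Huffman tree construction:
Combine smallest probabilities repeatedly
Resulting codes:
  A: 0 (length 1)
  B: 10 (length 2)
  C: 110 (length 3)
  D: 111 (length 3)
Average length = Σ p(s) × length(s) = 1.8056 bits


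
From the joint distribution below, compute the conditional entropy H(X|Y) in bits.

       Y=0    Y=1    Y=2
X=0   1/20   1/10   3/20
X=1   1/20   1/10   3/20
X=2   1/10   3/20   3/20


H(X|Y) = Σ_y p(y) H(X|Y=y)
  p(Y=0) = 1/5, H(X|Y=0) = 1.5000
  p(Y=1) = 7/20, H(X|Y=1) = 1.5567
  p(Y=2) = 9/20, H(X|Y=2) = 1.5850
H(X|Y) = 0.2000×1.5000 + 0.3500×1.5567 + 0.4500×1.5850 = 1.5581 bits


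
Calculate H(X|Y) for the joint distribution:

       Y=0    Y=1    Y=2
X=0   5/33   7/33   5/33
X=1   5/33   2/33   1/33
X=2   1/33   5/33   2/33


H(X|Y) = Σ_y p(y) H(X|Y=y)
  p(Y=0) = 1/3, H(X|Y=0) = 1.3486
  p(Y=1) = 14/33, H(X|Y=1) = 1.4316
  p(Y=2) = 8/33, H(X|Y=2) = 1.2988
H(X|Y) = 0.3333×1.3486 + 0.4242×1.4316 + 0.2424×1.2988 = 1.3717 bits


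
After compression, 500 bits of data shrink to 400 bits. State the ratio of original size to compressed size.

Compression ratio = Original / Compressed
= 500 / 400 = 1.25:1


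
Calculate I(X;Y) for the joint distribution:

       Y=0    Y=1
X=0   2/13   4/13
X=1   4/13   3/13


H(X) = 0.9957, H(Y) = 0.9957, H(X,Y) = 1.9501
I(X;Y) = H(X) + H(Y) - H(X,Y) = 0.0414 bits


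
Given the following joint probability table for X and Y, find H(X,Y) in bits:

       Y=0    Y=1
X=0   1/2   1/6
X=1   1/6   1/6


H(X,Y) = -Σ p(x,y) log₂ p(x,y)
  p(0,0)=1/2: -0.5000 × log₂(0.5000) = 0.5000
  p(0,1)=1/6: -0.1667 × log₂(0.1667) = 0.4308
  p(1,0)=1/6: -0.1667 × log₂(0.1667) = 0.4308
  p(1,1)=1/6: -0.1667 × log₂(0.1667) = 0.4308
H(X,Y) = 1.7925 bits


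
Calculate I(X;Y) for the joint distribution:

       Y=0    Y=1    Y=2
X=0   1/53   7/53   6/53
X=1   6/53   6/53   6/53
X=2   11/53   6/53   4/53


H(X) = 1.5657, H(Y) = 1.5813, H(X,Y) = 3.0250
I(X;Y) = H(X) + H(Y) - H(X,Y) = 0.1220 bits


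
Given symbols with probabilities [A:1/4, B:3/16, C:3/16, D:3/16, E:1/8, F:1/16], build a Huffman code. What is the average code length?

Huffman tree construction:
Combine smallest probabilities repeatedly
Resulting codes:
  A: 10 (length 2)
  B: 110 (length 3)
  C: 111 (length 3)
  D: 00 (length 2)
  E: 011 (length 3)
  F: 010 (length 3)
Average length = Σ p(s) × length(s) = 2.5625 bits


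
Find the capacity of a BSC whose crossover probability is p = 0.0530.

For BSC with error probability p:
C = 1 - H(p) where H(p) is binary entropy
H(0.0530) = -0.0530 × log₂(0.0530) - 0.9470 × log₂(0.9470)
H(p) = 0.2990
C = 1 - 0.2990 = 0.7010 bits/use


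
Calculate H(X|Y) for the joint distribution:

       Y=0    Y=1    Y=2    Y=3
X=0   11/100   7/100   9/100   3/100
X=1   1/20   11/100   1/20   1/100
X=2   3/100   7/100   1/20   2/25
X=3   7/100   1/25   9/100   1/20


H(X|Y) = Σ_y p(y) H(X|Y=y)
  p(Y=0) = 13/50, H(X|Y=0) = 1.8516
  p(Y=1) = 29/100, H(X|Y=1) = 1.9146
  p(Y=2) = 7/25, H(X|Y=2) = 1.9403
  p(Y=3) = 17/100, H(X|Y=3) = 1.7131
H(X|Y) = 0.2600×1.8516 + 0.2900×1.9146 + 0.2800×1.9403 + 0.1700×1.7131 = 1.8712 bits


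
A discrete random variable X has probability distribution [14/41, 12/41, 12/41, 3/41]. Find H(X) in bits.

H(X) = -Σ p(x) log₂ p(x)
  -14/41 × log₂(14/41) = 0.5293
  -12/41 × log₂(12/41) = 0.5188
  -12/41 × log₂(12/41) = 0.5188
  -3/41 × log₂(3/41) = 0.2760
H(X) = 1.8430 bits


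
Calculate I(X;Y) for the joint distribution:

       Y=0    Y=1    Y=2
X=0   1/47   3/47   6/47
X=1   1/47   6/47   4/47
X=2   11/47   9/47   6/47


H(X) = 1.4379, H(Y) = 1.5724, H(X,Y) = 2.8766
I(X;Y) = H(X) + H(Y) - H(X,Y) = 0.1337 bits


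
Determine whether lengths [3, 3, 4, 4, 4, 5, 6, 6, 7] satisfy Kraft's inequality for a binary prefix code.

Kraft inequality: Σ 2^(-l_i) ≤ 1 for prefix-free code
Calculating: 2^(-3) + 2^(-3) + 2^(-4) + 2^(-4) + 2^(-4) + 2^(-5) + 2^(-6) + 2^(-6) + 2^(-7)
= 0.125 + 0.125 + 0.0625 + 0.0625 + 0.0625 + 0.03125 + 0.015625 + 0.015625 + 0.0078125
= 0.5078
Since 0.5078 ≤ 1, prefix-free code exists


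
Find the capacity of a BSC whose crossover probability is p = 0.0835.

For BSC with error probability p:
C = 1 - H(p) where H(p) is binary entropy
H(0.0835) = -0.0835 × log₂(0.0835) - 0.9165 × log₂(0.9165)
H(p) = 0.4144
C = 1 - 0.4144 = 0.5856 bits/use


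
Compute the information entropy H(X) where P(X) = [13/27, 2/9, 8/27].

H(X) = -Σ p(x) log₂ p(x)
  -13/27 × log₂(13/27) = 0.5077
  -2/9 × log₂(2/9) = 0.4822
  -8/27 × log₂(8/27) = 0.5200
H(X) = 1.5099 bits


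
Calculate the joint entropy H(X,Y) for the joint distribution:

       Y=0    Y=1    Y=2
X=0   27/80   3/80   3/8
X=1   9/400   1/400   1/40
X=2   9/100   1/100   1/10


H(X,Y) = -Σ p(x,y) log₂ p(x,y)
  p(0,0)=27/80: -0.3375 × log₂(0.3375) = 0.5289
  p(0,1)=3/80: -0.0375 × log₂(0.0375) = 0.1776
  p(0,2)=3/8: -0.3750 × log₂(0.3750) = 0.5306
  p(1,0)=9/400: -0.0225 × log₂(0.0225) = 0.1232
  p(1,1)=1/400: -0.0025 × log₂(0.0025) = 0.0216
  p(1,2)=1/40: -0.0250 × log₂(0.0250) = 0.1330
  p(2,0)=9/100: -0.0900 × log₂(0.0900) = 0.3127
  p(2,1)=1/100: -0.0100 × log₂(0.0100) = 0.0664
  p(2,2)=1/10: -0.1000 × log₂(0.1000) = 0.3322
H(X,Y) = 2.2263 bits


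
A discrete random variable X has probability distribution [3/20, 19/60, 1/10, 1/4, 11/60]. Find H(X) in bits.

H(X) = -Σ p(x) log₂ p(x)
  -3/20 × log₂(3/20) = 0.4105
  -19/60 × log₂(19/60) = 0.5253
  -1/10 × log₂(1/10) = 0.3322
  -1/4 × log₂(1/4) = 0.5000
  -11/60 × log₂(11/60) = 0.4487
H(X) = 2.2168 bits


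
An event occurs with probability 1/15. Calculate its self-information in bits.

Information content I(x) = -log₂(p(x))
I = -log₂(1/15) = -log₂(0.0667)
I = 3.9069 bits


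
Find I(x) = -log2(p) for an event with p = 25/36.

Information content I(x) = -log₂(p(x))
I = -log₂(25/36) = -log₂(0.6944)
I = 0.5261 bits


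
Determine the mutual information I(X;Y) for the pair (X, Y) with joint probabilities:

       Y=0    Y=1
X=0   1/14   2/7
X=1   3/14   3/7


H(X) = 0.9403, H(Y) = 0.8631, H(X,Y) = 1.7885
I(X;Y) = H(X) + H(Y) - H(X,Y) = 0.0150 bits


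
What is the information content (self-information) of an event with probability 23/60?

Information content I(x) = -log₂(p(x))
I = -log₂(23/60) = -log₂(0.3833)
I = 1.3833 bits


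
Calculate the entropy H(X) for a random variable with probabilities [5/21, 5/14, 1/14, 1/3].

H(X) = -Σ p(x) log₂ p(x)
  -5/21 × log₂(5/21) = 0.4929
  -5/14 × log₂(5/14) = 0.5305
  -1/14 × log₂(1/14) = 0.2720
  -1/3 × log₂(1/3) = 0.5283
H(X) = 1.8237 bits


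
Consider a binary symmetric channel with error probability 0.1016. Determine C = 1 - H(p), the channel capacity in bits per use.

For BSC with error probability p:
C = 1 - H(p) where H(p) is binary entropy
H(0.1016) = -0.1016 × log₂(0.1016) - 0.8984 × log₂(0.8984)
H(p) = 0.4740
C = 1 - 0.4740 = 0.5260 bits/use


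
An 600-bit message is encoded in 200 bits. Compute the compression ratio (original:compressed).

Compression ratio = Original / Compressed
= 600 / 200 = 3.00:1


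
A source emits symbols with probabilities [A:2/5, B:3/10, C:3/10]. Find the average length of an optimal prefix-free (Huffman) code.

Huffman tree construction:
Combine smallest probabilities repeatedly
Resulting codes:
  A: 0 (length 1)
  B: 10 (length 2)
  C: 11 (length 2)
Average length = Σ p(s) × length(s) = 1.6000 bits


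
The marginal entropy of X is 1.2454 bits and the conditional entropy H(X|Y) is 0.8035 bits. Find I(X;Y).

I(X;Y) = H(X) - H(X|Y)
I(X;Y) = 1.2454 - 0.8035 = 0.4419 bits


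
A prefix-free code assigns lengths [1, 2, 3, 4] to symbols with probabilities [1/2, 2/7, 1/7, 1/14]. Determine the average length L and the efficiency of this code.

Average length L = Σ p_i × l_i = 1.7857 bits
Entropy H = 1.6894 bits
Efficiency η = H/L × 100% = 94.61%


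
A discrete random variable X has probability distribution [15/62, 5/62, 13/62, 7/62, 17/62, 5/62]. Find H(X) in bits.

H(X) = -Σ p(x) log₂ p(x)
  -15/62 × log₂(15/62) = 0.4953
  -5/62 × log₂(5/62) = 0.2929
  -13/62 × log₂(13/62) = 0.4726
  -7/62 × log₂(7/62) = 0.3553
  -17/62 × log₂(17/62) = 0.5118
  -5/62 × log₂(5/62) = 0.2929
H(X) = 2.4209 bits


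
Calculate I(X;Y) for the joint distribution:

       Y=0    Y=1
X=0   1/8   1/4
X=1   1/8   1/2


H(X) = 0.9544, H(Y) = 0.8113, H(X,Y) = 1.7500
I(X;Y) = H(X) + H(Y) - H(X,Y) = 0.0157 bits


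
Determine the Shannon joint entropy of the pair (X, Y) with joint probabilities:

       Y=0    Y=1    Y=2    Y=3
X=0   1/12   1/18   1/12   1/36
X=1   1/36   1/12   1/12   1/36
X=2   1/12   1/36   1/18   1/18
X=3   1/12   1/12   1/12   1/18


H(X,Y) = -Σ p(x,y) log₂ p(x,y)
  p(0,0)=1/12: -0.0833 × log₂(0.0833) = 0.2987
  p(0,1)=1/18: -0.0556 × log₂(0.0556) = 0.2317
  p(0,2)=1/12: -0.0833 × log₂(0.0833) = 0.2987
  p(0,3)=1/36: -0.0278 × log₂(0.0278) = 0.1436
  p(1,0)=1/36: -0.0278 × log₂(0.0278) = 0.1436
  p(1,1)=1/12: -0.0833 × log₂(0.0833) = 0.2987
  p(1,2)=1/12: -0.0833 × log₂(0.0833) = 0.2987
  p(1,3)=1/36: -0.0278 × log₂(0.0278) = 0.1436
  p(2,0)=1/12: -0.0833 × log₂(0.0833) = 0.2987
  p(2,1)=1/36: -0.0278 × log₂(0.0278) = 0.1436
  p(2,2)=1/18: -0.0556 × log₂(0.0556) = 0.2317
  p(2,3)=1/18: -0.0556 × log₂(0.0556) = 0.2317
  p(3,0)=1/12: -0.0833 × log₂(0.0833) = 0.2987
  p(3,1)=1/12: -0.0833 × log₂(0.0833) = 0.2987
  p(3,2)=1/12: -0.0833 × log₂(0.0833) = 0.2987
  p(3,3)=1/18: -0.0556 × log₂(0.0556) = 0.2317
H(X,Y) = 3.8911 bits
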